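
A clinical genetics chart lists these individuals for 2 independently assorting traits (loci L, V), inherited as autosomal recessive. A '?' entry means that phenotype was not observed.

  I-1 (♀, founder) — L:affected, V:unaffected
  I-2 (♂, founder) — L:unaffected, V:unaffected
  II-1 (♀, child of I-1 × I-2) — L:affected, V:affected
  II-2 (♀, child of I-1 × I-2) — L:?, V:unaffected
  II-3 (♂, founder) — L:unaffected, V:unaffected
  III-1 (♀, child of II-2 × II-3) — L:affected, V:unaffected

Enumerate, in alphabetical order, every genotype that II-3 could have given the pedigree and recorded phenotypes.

II-3 ∈ {Ll VV, Ll Vv}

L/I-1 aff ·: ll
L/I-2 un ·: Ll
L/II-1 aff I-1×I-2: ll
L/II-2 ? I-1×I-2: Ll|ll
L/II-3 un ·: Ll
L/III-1 aff II-2×II-3: ll
⇒ L over [I-1,I-2,II-1,II-2,II-3,III-1]: 2 consistent
V/I-1 un ·: Vv
V/I-2 un ·: Vv
V/II-1 aff I-1×I-2: vv
V/II-2 un I-1×I-2: VV|Vv
V/II-3 un ·: VV|Vv
V/III-1 un II-2×II-3: VV|Vv
⇒ V over [I-1,I-2,II-1,II-2,II-3,III-1]: 7 consistent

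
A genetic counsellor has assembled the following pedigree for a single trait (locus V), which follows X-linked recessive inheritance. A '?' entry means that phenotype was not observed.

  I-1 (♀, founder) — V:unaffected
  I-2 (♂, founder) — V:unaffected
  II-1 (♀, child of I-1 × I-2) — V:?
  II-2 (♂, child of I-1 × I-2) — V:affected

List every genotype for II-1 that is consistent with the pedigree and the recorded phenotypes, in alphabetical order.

V/I-1 un ·: X^VX^v
V/I-2 un ·: X^VY
V/II-1 ? I-1×I-2: X^VX^V|X^VX^v
V/II-2 aff I-1×I-2: X^vY
⇒ V over [I-1,I-2,II-1,II-2]: 2 consistent

II-1 ∈ {X^VX^V, X^VX^v}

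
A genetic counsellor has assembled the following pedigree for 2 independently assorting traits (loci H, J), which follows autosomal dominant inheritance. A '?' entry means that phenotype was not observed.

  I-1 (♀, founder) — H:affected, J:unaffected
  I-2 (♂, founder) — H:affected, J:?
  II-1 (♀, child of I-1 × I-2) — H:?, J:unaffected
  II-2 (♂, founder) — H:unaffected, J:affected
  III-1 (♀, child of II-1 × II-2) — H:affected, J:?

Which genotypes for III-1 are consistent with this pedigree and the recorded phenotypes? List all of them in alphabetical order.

III-1 ∈ {Hh Jj, Hh jj}

H/I-1 aff ·: Hh|HH
H/I-2 aff ·: Hh|HH
H/II-1 ? I-1×I-2: Hh|HH
H/II-2 un ·: hh
H/III-1 aff II-1×II-2: Hh
⇒ H over [I-1,I-2,II-1,II-2,III-1]: 7 consistent
J/I-1 un ·: jj
J/I-2 ? ·: jj|Jj
J/II-1 un I-1×I-2: jj
J/II-2 aff ·: Jj|JJ
J/III-1 ? II-1×II-2: jj|Jj
⇒ J over [I-1,I-2,II-1,II-2,III-1]: 6 consistent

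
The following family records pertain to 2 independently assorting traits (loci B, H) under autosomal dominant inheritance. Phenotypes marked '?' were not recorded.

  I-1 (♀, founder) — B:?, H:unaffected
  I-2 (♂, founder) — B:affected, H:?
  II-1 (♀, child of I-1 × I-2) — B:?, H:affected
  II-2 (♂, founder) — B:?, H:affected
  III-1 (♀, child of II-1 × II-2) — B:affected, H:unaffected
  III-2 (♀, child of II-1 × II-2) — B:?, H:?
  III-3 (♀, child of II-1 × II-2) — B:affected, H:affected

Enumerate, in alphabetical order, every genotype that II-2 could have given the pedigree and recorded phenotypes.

B/I-1 ? ·: bb|Bb|BB
B/I-2 aff ·: Bb|BB
B/II-1 ? I-1×I-2: bb|Bb|BB
B/II-2 ? ·: bb|Bb|BB
B/III-1 aff II-1×II-2: Bb|BB
B/III-2 ? II-1×II-2: bb|Bb|BB
B/III-3 aff II-1×II-2: Bb|BB
⇒ B over [I-1,I-2,II-1,II-2,III-1,III-2,III-3]: 156 consistent
H/I-1 un ·: hh
H/I-2 ? ·: Hh|HH
H/II-1 aff I-1×I-2: Hh
H/II-2 aff ·: Hh
H/III-1 un II-1×II-2: hh
H/III-2 ? II-1×II-2: hh|Hh|HH
H/III-3 aff II-1×II-2: Hh|HH
⇒ H over [I-1,I-2,II-1,II-2,III-1,III-2,III-3]: 12 consistent

II-2 ∈ {BB Hh, Bb Hh, bb Hh}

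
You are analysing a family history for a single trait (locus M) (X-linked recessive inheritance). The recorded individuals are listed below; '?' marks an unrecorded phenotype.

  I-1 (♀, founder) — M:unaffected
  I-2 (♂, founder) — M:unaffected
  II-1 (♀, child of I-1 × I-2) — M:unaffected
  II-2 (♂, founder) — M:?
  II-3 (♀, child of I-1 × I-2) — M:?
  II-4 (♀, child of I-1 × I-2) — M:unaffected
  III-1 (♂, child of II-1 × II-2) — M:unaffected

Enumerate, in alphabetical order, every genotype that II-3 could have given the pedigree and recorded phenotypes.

II-3 ∈ {X^MX^M, X^MX^m}

M/I-1 un ·: X^MX^M|X^MX^m
M/I-2 un ·: X^MY
M/II-1 un I-1×I-2: X^MX^M|X^MX^m
M/II-2 ? ·: X^MY|X^mY
M/II-3 ? I-1×I-2: X^MX^M|X^MX^m
M/II-4 un I-1×I-2: X^MX^M|X^MX^m
M/III-1 un II-1×II-2: X^MY
⇒ M over [I-1,I-2,II-1,II-2,II-3,II-4,III-1]: 18 consistent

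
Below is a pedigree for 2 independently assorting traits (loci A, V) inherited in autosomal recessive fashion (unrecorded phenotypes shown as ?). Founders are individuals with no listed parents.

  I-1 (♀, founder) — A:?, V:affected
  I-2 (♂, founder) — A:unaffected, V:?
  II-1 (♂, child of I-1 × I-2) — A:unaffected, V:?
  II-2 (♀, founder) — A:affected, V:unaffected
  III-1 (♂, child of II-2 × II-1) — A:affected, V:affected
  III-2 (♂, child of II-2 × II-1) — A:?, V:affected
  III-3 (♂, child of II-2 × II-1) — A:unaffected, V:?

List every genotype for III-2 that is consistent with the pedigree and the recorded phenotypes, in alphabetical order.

III-2 ∈ {Aa vv, aa vv}

A/I-1 ? ·: AA|Aa|aa
A/I-2 un ·: AA|Aa
A/II-1 un I-1×I-2: Aa
A/II-2 aff ·: aa
A/III-1 aff II-2×II-1: aa
A/III-2 ? II-2×II-1: Aa|aa
A/III-3 un II-2×II-1: Aa
⇒ A over [I-1,I-2,II-1,II-2,III-1,III-2,III-3]: 10 consistent
V/I-1 aff ·: vv
V/I-2 ? ·: VV|Vv|vv
V/II-1 ? I-1×I-2: Vv|vv
V/II-2 un ·: Vv
V/III-1 aff II-2×II-1: vv
V/III-2 aff II-2×II-1: vv
V/III-3 ? II-2×II-1: VV|Vv|vv
⇒ V over [I-1,I-2,II-1,II-2,III-1,III-2,III-3]: 10 consistent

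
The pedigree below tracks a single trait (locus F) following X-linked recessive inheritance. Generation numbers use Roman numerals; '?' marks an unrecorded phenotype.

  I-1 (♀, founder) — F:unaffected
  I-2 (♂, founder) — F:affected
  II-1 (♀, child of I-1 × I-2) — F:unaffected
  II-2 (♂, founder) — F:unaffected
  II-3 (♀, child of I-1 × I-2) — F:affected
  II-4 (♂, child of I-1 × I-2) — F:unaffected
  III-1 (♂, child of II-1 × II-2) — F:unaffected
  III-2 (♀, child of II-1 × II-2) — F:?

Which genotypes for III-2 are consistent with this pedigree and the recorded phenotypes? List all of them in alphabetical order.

F/I-1 un ·: X^FX^f
F/I-2 aff ·: X^fY
F/II-1 un I-1×I-2: X^FX^f
F/II-2 un ·: X^FY
F/II-3 aff I-1×I-2: X^fX^f
F/II-4 un I-1×I-2: X^FY
F/III-1 un II-1×II-2: X^FY
F/III-2 ? II-1×II-2: X^FX^F|X^FX^f
⇒ F over [I-1,I-2,II-1,II-2,II-3,II-4,III-1,III-2]: 2 consistent

III-2 ∈ {X^FX^F, X^FX^f}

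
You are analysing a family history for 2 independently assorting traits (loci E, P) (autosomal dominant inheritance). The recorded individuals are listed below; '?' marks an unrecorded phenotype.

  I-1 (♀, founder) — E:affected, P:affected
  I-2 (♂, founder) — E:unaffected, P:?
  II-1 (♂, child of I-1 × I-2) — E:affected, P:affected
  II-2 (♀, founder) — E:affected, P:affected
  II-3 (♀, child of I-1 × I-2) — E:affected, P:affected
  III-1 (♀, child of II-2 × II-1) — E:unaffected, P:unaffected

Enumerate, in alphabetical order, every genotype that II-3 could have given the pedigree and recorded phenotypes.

E/I-1 aff ·: Ee|EE
E/I-2 un ·: ee
E/II-1 aff I-1×I-2: Ee
E/II-2 aff ·: Ee
E/II-3 aff I-1×I-2: Ee
E/III-1 un II-2×II-1: ee
⇒ E over [I-1,I-2,II-1,II-2,II-3,III-1]: 2 consistent
P/I-1 aff ·: Pp|PP
P/I-2 ? ·: pp|Pp|PP
P/II-1 aff I-1×I-2: Pp
P/II-2 aff ·: Pp
P/II-3 aff I-1×I-2: Pp|PP
P/III-1 un II-2×II-1: pp
⇒ P over [I-1,I-2,II-1,II-2,II-3,III-1]: 8 consistent

II-3 ∈ {Ee PP, Ee Pp}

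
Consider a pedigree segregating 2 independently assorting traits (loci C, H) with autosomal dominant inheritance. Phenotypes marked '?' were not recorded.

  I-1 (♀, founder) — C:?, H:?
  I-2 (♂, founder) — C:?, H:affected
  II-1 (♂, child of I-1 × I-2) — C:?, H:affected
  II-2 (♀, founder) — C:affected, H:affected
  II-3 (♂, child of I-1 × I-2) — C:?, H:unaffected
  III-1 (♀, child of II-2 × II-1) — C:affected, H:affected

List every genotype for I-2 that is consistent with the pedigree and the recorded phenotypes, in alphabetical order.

I-2 ∈ {CC Hh, Cc Hh, cc Hh}

C/I-1 ? ·: cc|Cc|CC
C/I-2 ? ·: cc|Cc|CC
C/II-1 ? I-1×I-2: cc|Cc|CC
C/II-2 aff ·: Cc|CC
C/II-3 ? I-1×I-2: cc|Cc|CC
C/III-1 aff II-2×II-1: Cc|CC
⇒ C over [I-1,I-2,II-1,II-2,II-3,III-1]: 92 consistent
H/I-1 ? ·: hh|Hh
H/I-2 aff ·: Hh
H/II-1 aff I-1×I-2: Hh|HH
H/II-2 aff ·: Hh|HH
H/II-3 un I-1×I-2: hh
H/III-1 aff II-2×II-1: Hh|HH
⇒ H over [I-1,I-2,II-1,II-2,II-3,III-1]: 11 consistent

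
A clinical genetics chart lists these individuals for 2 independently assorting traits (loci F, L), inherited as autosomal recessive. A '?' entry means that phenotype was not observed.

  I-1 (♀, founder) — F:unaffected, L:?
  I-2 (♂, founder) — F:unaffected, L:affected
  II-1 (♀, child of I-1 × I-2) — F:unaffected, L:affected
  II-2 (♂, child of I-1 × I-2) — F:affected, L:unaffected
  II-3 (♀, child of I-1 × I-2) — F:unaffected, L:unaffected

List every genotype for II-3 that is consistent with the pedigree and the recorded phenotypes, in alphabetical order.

F/I-1 un ·: Ff
F/I-2 un ·: Ff
F/II-1 un I-1×I-2: FF|Ff
F/II-2 aff I-1×I-2: ff
F/II-3 un I-1×I-2: FF|Ff
⇒ F over [I-1,I-2,II-1,II-2,II-3]: 4 consistent
L/I-1 ? ·: Ll
L/I-2 aff ·: ll
L/II-1 aff I-1×I-2: ll
L/II-2 un I-1×I-2: Ll
L/II-3 un I-1×I-2: Ll
⇒ L over [I-1,I-2,II-1,II-2,II-3]: 1 consistent

II-3 ∈ {FF Ll, Ff Ll}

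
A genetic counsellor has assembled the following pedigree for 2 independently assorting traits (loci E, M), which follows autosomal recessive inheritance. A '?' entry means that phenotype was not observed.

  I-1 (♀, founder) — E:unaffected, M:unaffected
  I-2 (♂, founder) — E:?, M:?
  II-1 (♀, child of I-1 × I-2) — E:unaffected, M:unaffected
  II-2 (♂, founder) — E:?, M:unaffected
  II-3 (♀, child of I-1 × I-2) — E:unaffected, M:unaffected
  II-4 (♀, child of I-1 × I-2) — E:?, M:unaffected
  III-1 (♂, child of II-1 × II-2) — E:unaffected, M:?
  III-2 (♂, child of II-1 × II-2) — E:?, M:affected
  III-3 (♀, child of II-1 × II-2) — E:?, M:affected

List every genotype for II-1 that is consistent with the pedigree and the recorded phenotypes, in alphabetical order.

E/I-1 un ·: EE|Ee
E/I-2 ? ·: EE|Ee|ee
E/II-1 un I-1×I-2: EE|Ee
E/II-2 ? ·: EE|Ee|ee
E/II-3 un I-1×I-2: EE|Ee
E/II-4 ? I-1×I-2: EE|Ee|ee
E/III-1 un II-1×II-2: EE|Ee
E/III-2 ? II-1×II-2: EE|Ee|ee
E/III-3 ? II-1×II-2: EE|Ee|ee
⇒ E over [I-1,I-2,II-1,II-2,II-3,II-4,III-1,III-2,III-3]: 660 consistent
M/I-1 un ·: MM|Mm
M/I-2 ? ·: MM|Mm|mm
M/II-1 un I-1×I-2: Mm
M/II-2 un ·: Mm
M/II-3 un I-1×I-2: MM|Mm
M/II-4 un I-1×I-2: MM|Mm
M/III-1 ? II-1×II-2: MM|Mm|mm
M/III-2 aff II-1×II-2: mm
M/III-3 aff II-1×II-2: mm
⇒ M over [I-1,I-2,II-1,II-2,II-3,II-4,III-1,III-2,III-3]: 42 consistent

II-1 ∈ {EE Mm, Ee Mm}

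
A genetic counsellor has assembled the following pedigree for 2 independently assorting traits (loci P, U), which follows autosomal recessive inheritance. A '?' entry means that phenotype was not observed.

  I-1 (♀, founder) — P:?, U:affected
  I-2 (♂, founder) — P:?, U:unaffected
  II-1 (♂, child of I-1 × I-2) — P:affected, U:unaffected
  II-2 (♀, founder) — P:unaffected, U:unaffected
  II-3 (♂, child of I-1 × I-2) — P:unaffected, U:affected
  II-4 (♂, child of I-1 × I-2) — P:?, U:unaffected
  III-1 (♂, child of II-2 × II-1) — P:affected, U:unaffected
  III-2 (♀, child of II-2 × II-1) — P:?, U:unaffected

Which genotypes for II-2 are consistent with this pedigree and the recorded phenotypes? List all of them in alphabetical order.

II-2 ∈ {Pp UU, Pp Uu}

P/I-1 ? ·: Pp|pp
P/I-2 ? ·: Pp|pp
P/II-1 aff I-1×I-2: pp
P/II-2 un ·: Pp
P/II-3 un I-1×I-2: PP|Pp
P/II-4 ? I-1×I-2: PP|Pp|pp
P/III-1 aff II-2×II-1: pp
P/III-2 ? II-2×II-1: Pp|pp
⇒ P over [I-1,I-2,II-1,II-2,II-3,II-4,III-1,III-2]: 20 consistent
U/I-1 aff ·: uu
U/I-2 un ·: Uu
U/II-1 un I-1×I-2: Uu
U/II-2 un ·: UU|Uu
U/II-3 aff I-1×I-2: uu
U/II-4 un I-1×I-2: Uu
U/III-1 un II-2×II-1: UU|Uu
U/III-2 un II-2×II-1: UU|Uu
⇒ U over [I-1,I-2,II-1,II-2,II-3,II-4,III-1,III-2]: 8 consistent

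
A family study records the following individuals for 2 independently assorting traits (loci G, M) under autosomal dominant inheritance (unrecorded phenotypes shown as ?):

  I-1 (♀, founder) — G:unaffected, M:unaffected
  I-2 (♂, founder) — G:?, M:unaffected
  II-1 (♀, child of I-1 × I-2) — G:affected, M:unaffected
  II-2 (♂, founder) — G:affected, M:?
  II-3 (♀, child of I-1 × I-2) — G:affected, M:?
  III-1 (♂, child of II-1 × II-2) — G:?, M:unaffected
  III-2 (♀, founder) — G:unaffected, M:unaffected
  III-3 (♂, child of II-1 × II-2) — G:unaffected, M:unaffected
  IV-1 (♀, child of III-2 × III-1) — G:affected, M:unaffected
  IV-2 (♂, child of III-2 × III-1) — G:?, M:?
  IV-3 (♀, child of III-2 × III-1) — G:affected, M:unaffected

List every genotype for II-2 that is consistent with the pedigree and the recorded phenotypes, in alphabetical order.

G/I-1 un ·: gg
G/I-2 ? ·: Gg|GG
G/II-1 aff I-1×I-2: Gg
G/II-2 aff ·: Gg
G/II-3 aff I-1×I-2: Gg
G/III-1 ? II-1×II-2: Gg|GG
G/III-2 un ·: gg
G/III-3 un II-1×II-2: gg
G/IV-1 aff III-2×III-1: Gg
G/IV-2 ? III-2×III-1: gg|Gg
G/IV-3 aff III-2×III-1: Gg
⇒ G over [I-1,I-2,II-1,II-2,II-3,III-1,III-2,III-3,IV-1,IV-2,IV-3]: 6 consistent
M/I-1 un ·: mm
M/I-2 un ·: mm
M/II-1 un I-1×I-2: mm
M/II-2 ? ·: mm|Mm
M/II-3 ? I-1×I-2: mm
M/III-1 un II-1×II-2: mm
M/III-2 un ·: mm
M/III-3 un II-1×II-2: mm
M/IV-1 un III-2×III-1: mm
M/IV-2 ? III-2×III-1: mm
M/IV-3 un III-2×III-1: mm
⇒ M over [I-1,I-2,II-1,II-2,II-3,III-1,III-2,III-3,IV-1,IV-2,IV-3]: 2 consistent

II-2 ∈ {Gg Mm, Gg mm}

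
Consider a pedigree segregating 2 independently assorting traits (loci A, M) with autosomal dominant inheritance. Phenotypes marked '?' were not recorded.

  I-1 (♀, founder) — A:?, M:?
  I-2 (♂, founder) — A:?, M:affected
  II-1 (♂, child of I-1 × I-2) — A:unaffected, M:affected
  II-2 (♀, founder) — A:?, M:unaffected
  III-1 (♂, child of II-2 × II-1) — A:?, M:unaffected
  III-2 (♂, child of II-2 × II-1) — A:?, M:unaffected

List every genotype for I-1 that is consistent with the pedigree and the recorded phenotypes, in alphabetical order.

A/I-1 ? ·: aa|Aa
A/I-2 ? ·: aa|Aa
A/II-1 un I-1×I-2: aa
A/II-2 ? ·: aa|Aa|AA
A/III-1 ? II-2×II-1: aa|Aa
A/III-2 ? II-2×II-1: aa|Aa
⇒ A over [I-1,I-2,II-1,II-2,III-1,III-2]: 24 consistent
M/I-1 ? ·: mm|Mm|MM
M/I-2 aff ·: Mm|MM
M/II-1 aff I-1×I-2: Mm
M/II-2 un ·: mm
M/III-1 un II-2×II-1: mm
M/III-2 un II-2×II-1: mm
⇒ M over [I-1,I-2,II-1,II-2,III-1,III-2]: 5 consistent

I-1 ∈ {Aa MM, Aa Mm, Aa mm, aa MM, aa Mm, aa mm}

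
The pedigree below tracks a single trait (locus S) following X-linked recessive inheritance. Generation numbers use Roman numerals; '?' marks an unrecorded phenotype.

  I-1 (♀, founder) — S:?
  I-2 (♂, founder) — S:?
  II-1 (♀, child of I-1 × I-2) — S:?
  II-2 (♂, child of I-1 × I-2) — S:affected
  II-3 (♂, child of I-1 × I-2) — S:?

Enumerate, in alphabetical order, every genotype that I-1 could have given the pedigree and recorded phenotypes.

S/I-1 ? ·: X^SX^s|X^sX^s
S/I-2 ? ·: X^SY|X^sY
S/II-1 ? I-1×I-2: X^SX^S|X^SX^s|X^sX^s
S/II-2 aff I-1×I-2: X^sY
S/II-3 ? I-1×I-2: X^SY|X^sY
⇒ S over [I-1,I-2,II-1,II-2,II-3]: 10 consistent

I-1 ∈ {X^SX^s, X^sX^s}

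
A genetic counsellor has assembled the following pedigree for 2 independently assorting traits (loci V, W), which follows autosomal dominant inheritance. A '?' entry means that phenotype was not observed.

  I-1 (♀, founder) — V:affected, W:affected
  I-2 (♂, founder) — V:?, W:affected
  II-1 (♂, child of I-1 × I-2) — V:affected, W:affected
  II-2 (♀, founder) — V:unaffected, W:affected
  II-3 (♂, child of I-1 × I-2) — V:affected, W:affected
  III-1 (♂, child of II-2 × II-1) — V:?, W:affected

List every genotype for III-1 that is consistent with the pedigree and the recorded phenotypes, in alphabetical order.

V/I-1 aff ·: Vv|VV
V/I-2 ? ·: vv|Vv|VV
V/II-1 aff I-1×I-2: Vv|VV
V/II-2 un ·: vv
V/II-3 aff I-1×I-2: Vv|VV
V/III-1 ? II-2×II-1: vv|Vv
⇒ V over [I-1,I-2,II-1,II-2,II-3,III-1]: 23 consistent
W/I-1 aff ·: Ww|WW
W/I-2 aff ·: Ww|WW
W/II-1 aff I-1×I-2: Ww|WW
W/II-2 aff ·: Ww|WW
W/II-3 aff I-1×I-2: Ww|WW
W/III-1 aff II-2×II-1: Ww|WW
⇒ W over [I-1,I-2,II-1,II-2,II-3,III-1]: 45 consistent

III-1 ∈ {Vv WW, Vv Ww, vv WW, vv Ww}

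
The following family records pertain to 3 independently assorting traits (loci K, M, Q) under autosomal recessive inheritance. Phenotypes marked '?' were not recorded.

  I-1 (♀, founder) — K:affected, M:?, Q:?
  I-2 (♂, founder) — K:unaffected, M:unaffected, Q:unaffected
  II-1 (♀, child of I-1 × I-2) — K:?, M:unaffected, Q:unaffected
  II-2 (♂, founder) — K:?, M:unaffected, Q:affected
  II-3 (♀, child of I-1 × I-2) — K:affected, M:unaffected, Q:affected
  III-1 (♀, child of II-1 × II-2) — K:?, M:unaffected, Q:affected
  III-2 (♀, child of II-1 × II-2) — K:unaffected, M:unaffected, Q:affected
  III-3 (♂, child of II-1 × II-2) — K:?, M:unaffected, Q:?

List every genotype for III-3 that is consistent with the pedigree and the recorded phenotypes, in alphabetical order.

III-3 ∈ {KK MM Qq, KK MM qq, KK Mm Qq, KK Mm qq, Kk MM Qq, Kk MM qq, Kk Mm Qq, Kk Mm qq, kk MM Qq, kk MM qq, kk Mm Qq, kk Mm qq}

K/I-1 aff ·: kk
K/I-2 un ·: Kk
K/II-1 ? I-1×I-2: Kk|kk
K/II-2 ? ·: KK|Kk|kk
K/II-3 aff I-1×I-2: kk
K/III-1 ? II-1×II-2: KK|Kk|kk
K/III-2 un II-1×II-2: KK|Kk
K/III-3 ? II-1×II-2: KK|Kk|kk
⇒ K over [I-1,I-2,II-1,II-2,II-3,III-1,III-2,III-3]: 35 consistent
M/I-1 ? ·: MM|Mm|mm
M/I-2 un ·: MM|Mm
M/II-1 un I-1×I-2: MM|Mm
M/II-2 un ·: MM|Mm
M/II-3 un I-1×I-2: MM|Mm
M/III-1 un II-1×II-2: MM|Mm
M/III-2 un II-1×II-2: MM|Mm
M/III-3 un II-1×II-2: MM|Mm
⇒ M over [I-1,I-2,II-1,II-2,II-3,III-1,III-2,III-3]: 191 consistent
Q/I-1 ? ·: Qq|qq
Q/I-2 un ·: Qq
Q/II-1 un I-1×I-2: Qq
Q/II-2 aff ·: qq
Q/II-3 aff I-1×I-2: qq
Q/III-1 aff II-1×II-2: qq
Q/III-2 aff II-1×II-2: qq
Q/III-3 ? II-1×II-2: Qq|qq
⇒ Q over [I-1,I-2,II-1,II-2,II-3,III-1,III-2,III-3]: 4 consistent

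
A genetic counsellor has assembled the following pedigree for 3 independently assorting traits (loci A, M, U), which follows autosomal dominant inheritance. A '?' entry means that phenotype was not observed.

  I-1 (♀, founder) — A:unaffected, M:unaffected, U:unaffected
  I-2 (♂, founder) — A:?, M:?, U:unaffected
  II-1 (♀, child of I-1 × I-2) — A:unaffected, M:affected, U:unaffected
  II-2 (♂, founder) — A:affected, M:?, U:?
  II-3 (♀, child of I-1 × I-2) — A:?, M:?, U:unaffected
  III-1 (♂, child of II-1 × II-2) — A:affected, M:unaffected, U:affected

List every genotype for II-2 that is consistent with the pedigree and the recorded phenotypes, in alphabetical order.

A/I-1 un ·: aa
A/I-2 ? ·: aa|Aa
A/II-1 un I-1×I-2: aa
A/II-2 aff ·: Aa|AA
A/II-3 ? I-1×I-2: aa|Aa
A/III-1 aff II-1×II-2: Aa
⇒ A over [I-1,I-2,II-1,II-2,II-3,III-1]: 6 consistent
M/I-1 un ·: mm
M/I-2 ? ·: Mm|MM
M/II-1 aff I-1×I-2: Mm
M/II-2 ? ·: mm|Mm
M/II-3 ? I-1×I-2: mm|Mm
M/III-1 un II-1×II-2: mm
⇒ M over [I-1,I-2,II-1,II-2,II-3,III-1]: 6 consistent
U/I-1 un ·: uu
U/I-2 un ·: uu
U/II-1 un I-1×I-2: uu
U/II-2 ? ·: Uu|UU
U/II-3 un I-1×I-2: uu
U/III-1 aff II-1×II-2: Uu
⇒ U over [I-1,I-2,II-1,II-2,II-3,III-1]: 2 consistent

II-2 ∈ {AA Mm UU, AA Mm Uu, AA mm UU, AA mm Uu, Aa Mm UU, Aa Mm Uu, Aa mm UU, Aa mm Uu}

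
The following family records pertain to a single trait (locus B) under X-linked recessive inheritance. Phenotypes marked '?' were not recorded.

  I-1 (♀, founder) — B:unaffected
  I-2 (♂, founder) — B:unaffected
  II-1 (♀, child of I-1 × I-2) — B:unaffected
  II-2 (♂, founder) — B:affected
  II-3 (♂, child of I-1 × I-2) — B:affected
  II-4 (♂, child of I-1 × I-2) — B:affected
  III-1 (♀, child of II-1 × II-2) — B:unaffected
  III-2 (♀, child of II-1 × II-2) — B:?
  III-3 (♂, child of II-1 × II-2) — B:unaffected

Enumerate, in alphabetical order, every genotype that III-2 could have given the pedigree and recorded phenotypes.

B/I-1 un ·: X^BX^b
B/I-2 un ·: X^BY
B/II-1 un I-1×I-2: X^BX^B|X^BX^b
B/II-2 aff ·: X^bY
B/II-3 aff I-1×I-2: X^bY
B/II-4 aff I-1×I-2: X^bY
B/III-1 un II-1×II-2: X^BX^b
B/III-2 ? II-1×II-2: X^BX^b|X^bX^b
B/III-3 un II-1×II-2: X^BY
⇒ B over [I-1,I-2,II-1,II-2,II-3,II-4,III-1,III-2,III-3]: 3 consistent

III-2 ∈ {X^BX^b, X^bX^b}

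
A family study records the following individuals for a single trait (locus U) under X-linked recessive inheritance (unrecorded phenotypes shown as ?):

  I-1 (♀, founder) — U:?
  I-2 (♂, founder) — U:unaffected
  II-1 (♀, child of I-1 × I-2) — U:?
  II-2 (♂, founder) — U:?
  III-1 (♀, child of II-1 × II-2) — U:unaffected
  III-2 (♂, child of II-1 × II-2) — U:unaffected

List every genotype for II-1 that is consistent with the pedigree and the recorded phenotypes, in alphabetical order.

U/I-1 ? ·: X^UX^U|X^UX^u|X^uX^u
U/I-2 un ·: X^UY
U/II-1 ? I-1×I-2: X^UX^U|X^UX^u
U/II-2 ? ·: X^UY|X^uY
U/III-1 un II-1×II-2: X^UX^U|X^UX^u
U/III-2 un II-1×II-2: X^UY
⇒ U over [I-1,I-2,II-1,II-2,III-1,III-2]: 10 consistent

II-1 ∈ {X^UX^U, X^UX^u}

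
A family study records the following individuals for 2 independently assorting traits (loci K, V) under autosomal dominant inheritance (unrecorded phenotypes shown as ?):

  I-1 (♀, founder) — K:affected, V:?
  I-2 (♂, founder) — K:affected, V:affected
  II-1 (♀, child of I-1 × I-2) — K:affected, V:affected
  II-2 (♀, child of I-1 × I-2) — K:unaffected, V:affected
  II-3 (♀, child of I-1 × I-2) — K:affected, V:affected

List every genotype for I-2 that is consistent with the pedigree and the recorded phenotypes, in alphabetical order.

I-2 ∈ {Kk VV, Kk Vv}

K/I-1 aff ·: Kk
K/I-2 aff ·: Kk
K/II-1 aff I-1×I-2: Kk|KK
K/II-2 un I-1×I-2: kk
K/II-3 aff I-1×I-2: Kk|KK
⇒ K over [I-1,I-2,II-1,II-2,II-3]: 4 consistent
V/I-1 ? ·: vv|Vv|VV
V/I-2 aff ·: Vv|VV
V/II-1 aff I-1×I-2: Vv|VV
V/II-2 aff I-1×I-2: Vv|VV
V/II-3 aff I-1×I-2: Vv|VV
⇒ V over [I-1,I-2,II-1,II-2,II-3]: 27 consistent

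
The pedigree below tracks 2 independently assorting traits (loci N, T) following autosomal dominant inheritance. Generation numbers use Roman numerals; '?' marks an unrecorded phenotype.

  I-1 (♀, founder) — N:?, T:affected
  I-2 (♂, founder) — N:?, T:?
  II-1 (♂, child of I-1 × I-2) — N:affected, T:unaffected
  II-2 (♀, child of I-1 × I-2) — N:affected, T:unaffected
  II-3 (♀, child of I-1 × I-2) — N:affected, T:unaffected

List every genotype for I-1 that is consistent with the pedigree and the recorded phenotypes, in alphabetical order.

I-1 ∈ {NN Tt, Nn Tt, nn Tt}

N/I-1 ? ·: nn|Nn|NN
N/I-2 ? ·: nn|Nn|NN
N/II-1 aff I-1×I-2: Nn|NN
N/II-2 aff I-1×I-2: Nn|NN
N/II-3 aff I-1×I-2: Nn|NN
⇒ N over [I-1,I-2,II-1,II-2,II-3]: 29 consistent
T/I-1 aff ·: Tt
T/I-2 ? ·: tt|Tt
T/II-1 un I-1×I-2: tt
T/II-2 un I-1×I-2: tt
T/II-3 un I-1×I-2: tt
⇒ T over [I-1,I-2,II-1,II-2,II-3]: 2 consistent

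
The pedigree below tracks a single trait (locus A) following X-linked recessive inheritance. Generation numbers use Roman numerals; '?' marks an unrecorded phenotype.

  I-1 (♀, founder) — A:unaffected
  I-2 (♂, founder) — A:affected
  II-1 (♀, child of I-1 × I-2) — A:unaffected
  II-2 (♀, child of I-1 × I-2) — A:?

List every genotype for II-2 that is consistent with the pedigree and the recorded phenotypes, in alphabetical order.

A/I-1 un ·: X^AX^A|X^AX^a
A/I-2 aff ·: X^aY
A/II-1 un I-1×I-2: X^AX^a
A/II-2 ? I-1×I-2: X^AX^a|X^aX^a
⇒ A over [I-1,I-2,II-1,II-2]: 3 consistent

II-2 ∈ {X^AX^a, X^aX^a}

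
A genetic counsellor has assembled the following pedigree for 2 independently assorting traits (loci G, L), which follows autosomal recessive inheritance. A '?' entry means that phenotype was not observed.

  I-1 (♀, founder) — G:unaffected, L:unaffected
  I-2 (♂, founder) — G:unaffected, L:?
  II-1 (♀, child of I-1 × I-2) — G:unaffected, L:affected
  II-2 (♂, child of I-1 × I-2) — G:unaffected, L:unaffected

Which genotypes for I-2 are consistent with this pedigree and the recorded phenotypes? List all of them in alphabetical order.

I-2 ∈ {GG Ll, GG ll, Gg Ll, Gg ll}

G/I-1 un ·: GG|Gg
G/I-2 un ·: GG|Gg
G/II-1 un I-1×I-2: GG|Gg
G/II-2 un I-1×I-2: GG|Gg
⇒ G over [I-1,I-2,II-1,II-2]: 13 consistent
L/I-1 un ·: Ll
L/I-2 ? ·: Ll|ll
L/II-1 aff I-1×I-2: ll
L/II-2 un I-1×I-2: LL|Ll
⇒ L over [I-1,I-2,II-1,II-2]: 3 consistent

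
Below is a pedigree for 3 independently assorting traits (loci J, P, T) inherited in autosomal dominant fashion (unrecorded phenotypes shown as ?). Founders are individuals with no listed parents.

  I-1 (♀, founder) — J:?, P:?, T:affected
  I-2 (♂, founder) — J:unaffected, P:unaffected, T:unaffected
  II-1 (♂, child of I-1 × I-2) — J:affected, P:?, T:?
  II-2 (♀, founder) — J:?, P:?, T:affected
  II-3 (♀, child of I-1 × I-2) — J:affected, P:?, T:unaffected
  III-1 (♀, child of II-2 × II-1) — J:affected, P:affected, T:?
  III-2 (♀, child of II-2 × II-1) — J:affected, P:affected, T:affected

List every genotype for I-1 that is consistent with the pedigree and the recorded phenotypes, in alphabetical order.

I-1 ∈ {JJ PP Tt, JJ Pp Tt, JJ pp Tt, Jj PP Tt, Jj Pp Tt, Jj pp Tt}

J/I-1 ? ·: Jj|JJ
J/I-2 un ·: jj
J/II-1 aff I-1×I-2: Jj
J/II-2 ? ·: jj|Jj|JJ
J/II-3 aff I-1×I-2: Jj
J/III-1 aff II-2×II-1: Jj|JJ
J/III-2 aff II-2×II-1: Jj|JJ
⇒ J over [I-1,I-2,II-1,II-2,II-3,III-1,III-2]: 18 consistent
P/I-1 ? ·: pp|Pp|PP
P/I-2 un ·: pp
P/II-1 ? I-1×I-2: pp|Pp
P/II-2 ? ·: pp|Pp|PP
P/II-3 ? I-1×I-2: pp|Pp
P/III-1 aff II-2×II-1: Pp|PP
P/III-2 aff II-2×II-1: Pp|PP
⇒ P over [I-1,I-2,II-1,II-2,II-3,III-1,III-2]: 33 consistent
T/I-1 aff ·: Tt
T/I-2 un ·: tt
T/II-1 ? I-1×I-2: tt|Tt
T/II-2 aff ·: Tt|TT
T/II-3 un I-1×I-2: tt
T/III-1 ? II-2×II-1: tt|Tt|TT
T/III-2 aff II-2×II-1: Tt|TT
⇒ T over [I-1,I-2,II-1,II-2,II-3,III-1,III-2]: 13 consistent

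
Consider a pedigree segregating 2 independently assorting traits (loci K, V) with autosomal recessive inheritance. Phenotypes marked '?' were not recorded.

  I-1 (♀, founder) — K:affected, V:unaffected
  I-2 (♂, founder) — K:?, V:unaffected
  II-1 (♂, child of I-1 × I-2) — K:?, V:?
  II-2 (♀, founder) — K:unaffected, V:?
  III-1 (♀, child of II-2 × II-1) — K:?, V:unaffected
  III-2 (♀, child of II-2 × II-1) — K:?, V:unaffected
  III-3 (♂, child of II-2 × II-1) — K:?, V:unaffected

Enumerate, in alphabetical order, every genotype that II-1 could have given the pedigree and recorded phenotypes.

II-1 ∈ {Kk VV, Kk Vv, Kk vv, kk VV, kk Vv, kk vv}

K/I-1 aff ·: kk
K/I-2 ? ·: KK|Kk|kk
K/II-1 ? I-1×I-2: Kk|kk
K/II-2 un ·: KK|Kk
K/III-1 ? II-2×II-1: KK|Kk|kk
K/III-2 ? II-2×II-1: KK|Kk|kk
K/III-3 ? II-2×II-1: KK|Kk|kk
⇒ K over [I-1,I-2,II-1,II-2,III-1,III-2,III-3]: 88 consistent
V/I-1 un ·: VV|Vv
V/I-2 un ·: VV|Vv
V/II-1 ? I-1×I-2: VV|Vv|vv
V/II-2 ? ·: VV|Vv|vv
V/III-1 un II-2×II-1: VV|Vv
V/III-2 un II-2×II-1: VV|Vv
V/III-3 un II-2×II-1: VV|Vv
⇒ V over [I-1,I-2,II-1,II-2,III-1,III-2,III-3]: 93 consistent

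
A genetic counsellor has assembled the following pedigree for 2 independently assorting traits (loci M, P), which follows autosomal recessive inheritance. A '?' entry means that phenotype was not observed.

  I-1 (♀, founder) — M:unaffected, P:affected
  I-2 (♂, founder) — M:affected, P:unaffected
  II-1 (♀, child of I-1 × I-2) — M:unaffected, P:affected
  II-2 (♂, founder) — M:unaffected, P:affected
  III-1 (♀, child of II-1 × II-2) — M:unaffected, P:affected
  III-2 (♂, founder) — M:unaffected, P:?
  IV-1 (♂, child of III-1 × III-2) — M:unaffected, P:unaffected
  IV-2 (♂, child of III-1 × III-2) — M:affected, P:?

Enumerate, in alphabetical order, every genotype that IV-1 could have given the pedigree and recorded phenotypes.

M/I-1 un ·: MM|Mm
M/I-2 aff ·: mm
M/II-1 un I-1×I-2: Mm
M/II-2 un ·: MM|Mm
M/III-1 un II-1×II-2: Mm
M/III-2 un ·: Mm
M/IV-1 un III-1×III-2: MM|Mm
M/IV-2 aff III-1×III-2: mm
⇒ M over [I-1,I-2,II-1,II-2,III-1,III-2,IV-1,IV-2]: 8 consistent
P/I-1 aff ·: pp
P/I-2 un ·: Pp
P/II-1 aff I-1×I-2: pp
P/II-2 aff ·: pp
P/III-1 aff II-1×II-2: pp
P/III-2 ? ·: PP|Pp
P/IV-1 un III-1×III-2: Pp
P/IV-2 ? III-1×III-2: Pp|pp
⇒ P over [I-1,I-2,II-1,II-2,III-1,III-2,IV-1,IV-2]: 3 consistent

IV-1 ∈ {MM Pp, Mm Pp}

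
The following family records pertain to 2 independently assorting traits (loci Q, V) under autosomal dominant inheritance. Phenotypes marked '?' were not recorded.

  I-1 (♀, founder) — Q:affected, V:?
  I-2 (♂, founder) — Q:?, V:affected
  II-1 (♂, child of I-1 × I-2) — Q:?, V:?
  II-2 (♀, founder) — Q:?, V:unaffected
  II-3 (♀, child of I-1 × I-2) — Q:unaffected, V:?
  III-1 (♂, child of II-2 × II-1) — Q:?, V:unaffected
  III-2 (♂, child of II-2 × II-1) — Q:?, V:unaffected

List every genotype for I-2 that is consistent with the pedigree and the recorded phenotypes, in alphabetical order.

Q/I-1 aff ·: Qq
Q/I-2 ? ·: qq|Qq
Q/II-1 ? I-1×I-2: qq|Qq|QQ
Q/II-2 ? ·: qq|Qq|QQ
Q/II-3 un I-1×I-2: qq
Q/III-1 ? II-2×II-1: qq|Qq|QQ
Q/III-2 ? II-2×II-1: qq|Qq|QQ
⇒ Q over [I-1,I-2,II-1,II-2,II-3,III-1,III-2]: 52 consistent
V/I-1 ? ·: vv|Vv|VV
V/I-2 aff ·: Vv|VV
V/II-1 ? I-1×I-2: vv|Vv
V/II-2 un ·: vv
V/II-3 ? I-1×I-2: vv|Vv|VV
V/III-1 un II-2×II-1: vv
V/III-2 un II-2×II-1: vv
⇒ V over [I-1,I-2,II-1,II-2,II-3,III-1,III-2]: 15 consistent

I-2 ∈ {Qq VV, Qq Vv, qq VV, qq Vv}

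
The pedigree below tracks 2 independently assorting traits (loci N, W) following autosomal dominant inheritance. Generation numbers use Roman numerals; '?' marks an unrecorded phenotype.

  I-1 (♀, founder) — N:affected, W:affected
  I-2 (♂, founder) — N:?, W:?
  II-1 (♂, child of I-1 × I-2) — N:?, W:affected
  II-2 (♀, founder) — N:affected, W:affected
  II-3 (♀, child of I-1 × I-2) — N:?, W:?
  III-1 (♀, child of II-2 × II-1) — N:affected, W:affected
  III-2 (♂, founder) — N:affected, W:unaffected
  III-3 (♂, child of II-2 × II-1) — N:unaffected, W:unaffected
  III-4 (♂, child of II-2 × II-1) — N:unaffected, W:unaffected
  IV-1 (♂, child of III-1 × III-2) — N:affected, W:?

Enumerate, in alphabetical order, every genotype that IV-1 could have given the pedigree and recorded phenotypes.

IV-1 ∈ {NN Ww, NN ww, Nn Ww, Nn ww}

N/I-1 aff ·: Nn|NN
N/I-2 ? ·: nn|Nn|NN
N/II-1 ? I-1×I-2: nn|Nn
N/II-2 aff ·: Nn
N/II-3 ? I-1×I-2: nn|Nn|NN
N/III-1 aff II-2×II-1: Nn|NN
N/III-2 aff ·: Nn|NN
N/III-3 un II-2×II-1: nn
N/III-4 un II-2×II-1: nn
N/IV-1 aff III-1×III-2: Nn|NN
⇒ N over [I-1,I-2,II-1,II-2,II-3,III-1,III-2,III-3,III-4,IV-1]: 90 consistent
W/I-1 aff ·: Ww|WW
W/I-2 ? ·: ww|Ww|WW
W/II-1 aff I-1×I-2: Ww
W/II-2 aff ·: Ww
W/II-3 ? I-1×I-2: ww|Ww|WW
W/III-1 aff II-2×II-1: Ww|WW
W/III-2 un ·: ww
W/III-3 un II-2×II-1: ww
W/III-4 un II-2×II-1: ww
W/IV-1 ? III-1×III-2: ww|Ww
⇒ W over [I-1,I-2,II-1,II-2,II-3,III-1,III-2,III-3,III-4,IV-1]: 30 consistent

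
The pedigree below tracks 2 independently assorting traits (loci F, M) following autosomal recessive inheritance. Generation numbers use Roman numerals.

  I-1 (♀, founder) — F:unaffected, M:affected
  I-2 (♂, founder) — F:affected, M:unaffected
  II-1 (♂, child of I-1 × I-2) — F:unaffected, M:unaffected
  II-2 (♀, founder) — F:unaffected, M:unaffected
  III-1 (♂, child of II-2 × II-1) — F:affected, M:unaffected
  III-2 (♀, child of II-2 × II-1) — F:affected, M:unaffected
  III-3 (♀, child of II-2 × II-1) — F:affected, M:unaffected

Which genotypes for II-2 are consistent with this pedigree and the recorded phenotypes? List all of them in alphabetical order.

II-2 ∈ {Ff MM, Ff Mm}

F/I-1 un ·: FF|Ff
F/I-2 aff ·: ff
F/II-1 un I-1×I-2: Ff
F/II-2 un ·: Ff
F/III-1 aff II-2×II-1: ff
F/III-2 aff II-2×II-1: ff
F/III-3 aff II-2×II-1: ff
⇒ F over [I-1,I-2,II-1,II-2,III-1,III-2,III-3]: 2 consistent
M/I-1 aff ·: mm
M/I-2 un ·: MM|Mm
M/II-1 un I-1×I-2: Mm
M/II-2 un ·: MM|Mm
M/III-1 un II-2×II-1: MM|Mm
M/III-2 un II-2×II-1: MM|Mm
M/III-3 un II-2×II-1: MM|Mm
⇒ M over [I-1,I-2,II-1,II-2,III-1,III-2,III-3]: 32 consistent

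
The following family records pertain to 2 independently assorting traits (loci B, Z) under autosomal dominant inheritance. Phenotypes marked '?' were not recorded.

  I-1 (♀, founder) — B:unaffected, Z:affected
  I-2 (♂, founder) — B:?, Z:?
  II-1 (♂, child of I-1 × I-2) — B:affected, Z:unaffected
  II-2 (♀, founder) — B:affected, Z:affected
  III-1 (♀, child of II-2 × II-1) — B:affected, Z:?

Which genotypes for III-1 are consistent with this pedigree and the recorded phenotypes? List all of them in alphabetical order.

B/I-1 un ·: bb
B/I-2 ? ·: Bb|BB
B/II-1 aff I-1×I-2: Bb
B/II-2 aff ·: Bb|BB
B/III-1 aff II-2×II-1: Bb|BB
⇒ B over [I-1,I-2,II-1,II-2,III-1]: 8 consistent
Z/I-1 aff ·: Zz
Z/I-2 ? ·: zz|Zz
Z/II-1 un I-1×I-2: zz
Z/II-2 aff ·: Zz|ZZ
Z/III-1 ? II-2×II-1: zz|Zz
⇒ Z over [I-1,I-2,II-1,II-2,III-1]: 6 consistent

III-1 ∈ {BB Zz, BB zz, Bb Zz, Bb zz}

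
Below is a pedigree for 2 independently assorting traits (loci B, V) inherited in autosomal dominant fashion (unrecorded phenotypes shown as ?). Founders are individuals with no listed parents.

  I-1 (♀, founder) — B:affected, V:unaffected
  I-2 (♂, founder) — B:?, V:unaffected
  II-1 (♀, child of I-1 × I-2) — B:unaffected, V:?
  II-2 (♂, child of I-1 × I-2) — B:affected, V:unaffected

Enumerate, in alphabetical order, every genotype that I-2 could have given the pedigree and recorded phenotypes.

B/I-1 aff ·: Bb
B/I-2 ? ·: bb|Bb
B/II-1 un I-1×I-2: bb
B/II-2 aff I-1×I-2: Bb|BB
⇒ B over [I-1,I-2,II-1,II-2]: 3 consistent
V/I-1 un ·: vv
V/I-2 un ·: vv
V/II-1 ? I-1×I-2: vv
V/II-2 un I-1×I-2: vv
⇒ V over [I-1,I-2,II-1,II-2]: 1 consistent

I-2 ∈ {Bb vv, bb vv}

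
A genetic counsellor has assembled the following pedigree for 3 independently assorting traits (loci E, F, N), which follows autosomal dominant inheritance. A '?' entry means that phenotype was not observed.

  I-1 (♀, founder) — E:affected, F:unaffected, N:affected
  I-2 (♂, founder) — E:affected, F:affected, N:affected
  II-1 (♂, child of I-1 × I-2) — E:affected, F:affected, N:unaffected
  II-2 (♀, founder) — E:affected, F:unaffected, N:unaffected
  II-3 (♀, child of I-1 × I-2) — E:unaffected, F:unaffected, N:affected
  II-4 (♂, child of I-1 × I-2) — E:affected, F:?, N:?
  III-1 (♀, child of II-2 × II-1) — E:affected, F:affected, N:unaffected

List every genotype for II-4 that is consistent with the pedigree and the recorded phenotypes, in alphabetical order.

E/I-1 aff ·: Ee
E/I-2 aff ·: Ee
E/II-1 aff I-1×I-2: Ee|EE
E/II-2 aff ·: Ee|EE
E/II-3 un I-1×I-2: ee
E/II-4 aff I-1×I-2: Ee|EE
E/III-1 aff II-2×II-1: Ee|EE
⇒ E over [I-1,I-2,II-1,II-2,II-3,II-4,III-1]: 14 consistent
F/I-1 un ·: ff
F/I-2 aff ·: Ff
F/II-1 aff I-1×I-2: Ff
F/II-2 un ·: ff
F/II-3 un I-1×I-2: ff
F/II-4 ? I-1×I-2: ff|Ff
F/III-1 aff II-2×II-1: Ff
⇒ F over [I-1,I-2,II-1,II-2,II-3,II-4,III-1]: 2 consistent
N/I-1 aff ·: Nn
N/I-2 aff ·: Nn
N/II-1 un I-1×I-2: nn
N/II-2 un ·: nn
N/II-3 aff I-1×I-2: Nn|NN
N/II-4 ? I-1×I-2: nn|Nn|NN
N/III-1 un II-2×II-1: nn
⇒ N over [I-1,I-2,II-1,II-2,II-3,II-4,III-1]: 6 consistent

II-4 ∈ {EE Ff NN, EE Ff Nn, EE Ff nn, EE ff NN, EE ff Nn, EE ff nn, Ee Ff NN, Ee Ff Nn, Ee Ff nn, Ee ff NN, Ee ff Nn, Ee ff nn}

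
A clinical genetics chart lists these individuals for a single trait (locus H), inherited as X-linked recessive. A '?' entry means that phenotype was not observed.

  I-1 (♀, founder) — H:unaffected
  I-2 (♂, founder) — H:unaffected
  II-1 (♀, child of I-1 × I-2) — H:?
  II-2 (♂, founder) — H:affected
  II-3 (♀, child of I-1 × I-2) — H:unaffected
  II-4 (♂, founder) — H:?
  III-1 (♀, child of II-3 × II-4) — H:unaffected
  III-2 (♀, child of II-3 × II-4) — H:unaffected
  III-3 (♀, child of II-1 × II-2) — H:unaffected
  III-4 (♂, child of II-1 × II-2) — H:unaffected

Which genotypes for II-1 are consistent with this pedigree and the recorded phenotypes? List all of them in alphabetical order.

II-1 ∈ {X^HX^H, X^HX^h}

H/I-1 un ·: X^HX^H|X^HX^h
H/I-2 un ·: X^HY
H/II-1 ? I-1×I-2: X^HX^H|X^HX^h
H/II-2 aff ·: X^hY
H/II-3 un I-1×I-2: X^HX^H|X^HX^h
H/II-4 ? ·: X^HY|X^hY
H/III-1 un II-3×II-4: X^HX^H|X^HX^h
H/III-2 un II-3×II-4: X^HX^H|X^HX^h
H/III-3 un II-1×II-2: X^HX^h
H/III-4 un II-1×II-2: X^HY
⇒ H over [I-1,I-2,II-1,II-2,II-3,II-4,III-1,III-2,III-3,III-4]: 16 consistent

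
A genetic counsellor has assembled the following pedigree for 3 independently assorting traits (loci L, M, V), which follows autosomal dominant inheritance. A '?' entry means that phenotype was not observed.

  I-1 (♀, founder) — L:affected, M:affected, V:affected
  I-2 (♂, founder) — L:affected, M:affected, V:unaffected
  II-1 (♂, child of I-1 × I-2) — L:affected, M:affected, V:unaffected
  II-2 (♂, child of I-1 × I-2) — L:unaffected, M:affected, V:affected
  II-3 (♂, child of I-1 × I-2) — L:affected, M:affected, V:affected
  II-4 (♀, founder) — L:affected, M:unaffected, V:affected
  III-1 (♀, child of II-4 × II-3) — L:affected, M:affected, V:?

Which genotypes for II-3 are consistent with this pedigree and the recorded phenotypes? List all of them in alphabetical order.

II-3 ∈ {LL MM Vv, LL Mm Vv, Ll MM Vv, Ll Mm Vv}

L/I-1 aff ·: Ll
L/I-2 aff ·: Ll
L/II-1 aff I-1×I-2: Ll|LL
L/II-2 un I-1×I-2: ll
L/II-3 aff I-1×I-2: Ll|LL
L/II-4 aff ·: Ll|LL
L/III-1 aff II-4×II-3: Ll|LL
⇒ L over [I-1,I-2,II-1,II-2,II-3,II-4,III-1]: 14 consistent
M/I-1 aff ·: Mm|MM
M/I-2 aff ·: Mm|MM
M/II-1 aff I-1×I-2: Mm|MM
M/II-2 aff I-1×I-2: Mm|MM
M/II-3 aff I-1×I-2: Mm|MM
M/II-4 un ·: mm
M/III-1 aff II-4×II-3: Mm
⇒ M over [I-1,I-2,II-1,II-2,II-3,II-4,III-1]: 25 consistent
V/I-1 aff ·: Vv
V/I-2 un ·: vv
V/II-1 un I-1×I-2: vv
V/II-2 aff I-1×I-2: Vv
V/II-3 aff I-1×I-2: Vv
V/II-4 aff ·: Vv|VV
V/III-1 ? II-4×II-3: vv|Vv|VV
⇒ V over [I-1,I-2,II-1,II-2,II-3,II-4,III-1]: 5 consistent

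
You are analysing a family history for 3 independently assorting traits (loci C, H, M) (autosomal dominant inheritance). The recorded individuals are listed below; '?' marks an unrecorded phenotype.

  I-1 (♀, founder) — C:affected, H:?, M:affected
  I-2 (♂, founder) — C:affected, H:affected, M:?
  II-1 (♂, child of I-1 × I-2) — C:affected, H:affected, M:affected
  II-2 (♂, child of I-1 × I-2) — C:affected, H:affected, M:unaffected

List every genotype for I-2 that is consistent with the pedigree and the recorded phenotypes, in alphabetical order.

I-2 ∈ {CC HH Mm, CC HH mm, CC Hh Mm, CC Hh mm, Cc HH Mm, Cc HH mm, Cc Hh Mm, Cc Hh mm}

C/I-1 aff ·: Cc|CC
C/I-2 aff ·: Cc|CC
C/II-1 aff I-1×I-2: Cc|CC
C/II-2 aff I-1×I-2: Cc|CC
⇒ C over [I-1,I-2,II-1,II-2]: 13 consistent
H/I-1 ? ·: hh|Hh|HH
H/I-2 aff ·: Hh|HH
H/II-1 aff I-1×I-2: Hh|HH
H/II-2 aff I-1×I-2: Hh|HH
⇒ H over [I-1,I-2,II-1,II-2]: 15 consistent
M/I-1 aff ·: Mm
M/I-2 ? ·: mm|Mm
M/II-1 aff I-1×I-2: Mm|MM
M/II-2 un I-1×I-2: mm
⇒ M over [I-1,I-2,II-1,II-2]: 3 consistent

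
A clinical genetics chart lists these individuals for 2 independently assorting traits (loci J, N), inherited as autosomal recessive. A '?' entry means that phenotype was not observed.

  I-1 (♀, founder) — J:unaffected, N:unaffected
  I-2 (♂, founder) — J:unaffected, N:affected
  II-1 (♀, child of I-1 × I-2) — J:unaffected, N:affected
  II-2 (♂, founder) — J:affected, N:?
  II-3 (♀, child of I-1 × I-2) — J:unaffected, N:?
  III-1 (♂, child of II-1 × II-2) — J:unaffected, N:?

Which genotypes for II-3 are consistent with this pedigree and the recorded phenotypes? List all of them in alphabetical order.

J/I-1 un ·: JJ|Jj
J/I-2 un ·: JJ|Jj
J/II-1 un I-1×I-2: JJ|Jj
J/II-2 aff ·: jj
J/II-3 un I-1×I-2: JJ|Jj
J/III-1 un II-1×II-2: Jj
⇒ J over [I-1,I-2,II-1,II-2,II-3,III-1]: 13 consistent
N/I-1 un ·: Nn
N/I-2 aff ·: nn
N/II-1 aff I-1×I-2: nn
N/II-2 ? ·: NN|Nn|nn
N/II-3 ? I-1×I-2: Nn|nn
N/III-1 ? II-1×II-2: Nn|nn
⇒ N over [I-1,I-2,II-1,II-2,II-3,III-1]: 8 consistent

II-3 ∈ {JJ Nn, JJ nn, Jj Nn, Jj nn}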